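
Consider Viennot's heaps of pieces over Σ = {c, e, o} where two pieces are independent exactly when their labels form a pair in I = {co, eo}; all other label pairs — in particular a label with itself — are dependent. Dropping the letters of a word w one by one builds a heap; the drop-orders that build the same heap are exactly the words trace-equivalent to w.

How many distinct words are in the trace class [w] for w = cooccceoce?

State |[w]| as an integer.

120

piece 0:c — minimal
piece 1:o — minimal
piece 2:o rests on {1:o}
piece 3:c rests on {0:c}
piece 4:c rests on {3:c}
piece 5:c rests on {4:c}
piece 6:e rests on {5:c}
piece 7:o rests on {2:o}
piece 8:c rests on {6:e}
piece 9:e rests on {8:c}
minimal pieces: {0:c, 1:o}
ways to finish when only these pieces remain (= sum over removing one remaining piece with nothing left below it):
  1 left: {7}→1  {9}→1
  2 left: {2,7}→1  {7,9}→2  {8,9}→1
  3 left: {1,2,7}→1  {2,7,9}→3  {6,8,9}→1  {7,8,9}→3
  4 left: {1,2,7,9}→4  {2,7,8,9}→6  {5,6,8,9}→1  {6,7,8,9}→4
  5 left: {1,2,7,8,9}→10  {2,6,7,8,9}→10  {4,5,6,8,9}→1  {5,6,7,8,9}→5
  6 left: {1,2,6,7,8,9}→20  {2,5,6,7,8,9}→15  {3,4,5,6,8,9}→1  {4,5,6,7,8,9}→6
  7 left: {0,3,4,5,6,8,9}→1  {1,2,5,6,7,8,9}→35  {2,4,5,6,7,8,9}→21  {3,4,5,6,7,8,9}→7
  8 left: {0,3,4,5,6,7,8,9}→8  {1,2,4,5,6,7,8,9}→56  {2,3,4,5,6,7,8,9}→28
  placing 0:c first → 84 extensions
  placing 1:o first → 36 extensions
total linear extensions = 120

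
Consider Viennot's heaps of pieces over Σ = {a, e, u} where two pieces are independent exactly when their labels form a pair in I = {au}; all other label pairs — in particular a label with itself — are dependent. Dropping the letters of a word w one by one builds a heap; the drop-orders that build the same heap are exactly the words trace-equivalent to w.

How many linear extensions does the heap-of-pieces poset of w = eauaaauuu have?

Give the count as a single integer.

70

piece 0:e — minimal
piece 1:a rests on {0:e}
piece 2:u rests on {0:e}
piece 3:a rests on {1:a}
piece 4:a rests on {3:a}
piece 5:a rests on {4:a}
piece 6:u rests on {2:u}
piece 7:u rests on {6:u}
piece 8:u rests on {7:u}
minimal pieces: {0:e}
ways to finish when only these pieces remain (= sum over removing one remaining piece with nothing left below it):
  1 left: {5}→1  {8}→1
  2 left: {4,5}→1  {5,8}→2  {7,8}→1
  3 left: {3,4,5}→1  {4,5,8}→3  {5,7,8}→3  {6,7,8}→1
  4 left: {1,3,4,5}→1  {2,6,7,8}→1  {3,4,5,8}→4  {4,5,7,8}→6  {5,6,7,8}→4
  5 left: {1,3,4,5,8}→5  {2,5,6,7,8}→5  {3,4,5,7,8}→10  {4,5,6,7,8}→10
  6 left: {1,3,4,5,7,8}→15  {2,4,5,6,7,8}→15  {3,4,5,6,7,8}→20
  7 left: {1,3,4,5,6,7,8}→35  {2,3,4,5,6,7,8}→35
  placing 0:e first → 70 extensions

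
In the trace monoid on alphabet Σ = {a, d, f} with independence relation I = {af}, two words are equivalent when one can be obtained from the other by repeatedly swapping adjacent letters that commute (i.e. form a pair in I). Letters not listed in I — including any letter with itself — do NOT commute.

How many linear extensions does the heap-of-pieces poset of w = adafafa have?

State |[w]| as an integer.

10

drop 0:a onto floor
drop 1:d onto {0:a}
drop 2:a onto {1:d}
drop 3:f onto {1:d}
drop 4:a onto {2:a}
drop 5:f onto {3:f}
drop 6:a onto {4:a}
ground layer = {0:a}
drop-orders for the pieces not yet dropped (sum over which currently-grounded one goes next):
  1 to go: {5} 1  {6} 1
  2 to go: {3,5} 1  {4,6} 1  {5,6} 2
  3 to go: {2,4,6} 1  {3,5,6} 3  {4,5,6} 3
  4 to go: {2,4,5,6} 4  {3,4,5,6} 6
  5 to go: {2,3,4,5,6} 10
  if 0:a drops first: 10 orders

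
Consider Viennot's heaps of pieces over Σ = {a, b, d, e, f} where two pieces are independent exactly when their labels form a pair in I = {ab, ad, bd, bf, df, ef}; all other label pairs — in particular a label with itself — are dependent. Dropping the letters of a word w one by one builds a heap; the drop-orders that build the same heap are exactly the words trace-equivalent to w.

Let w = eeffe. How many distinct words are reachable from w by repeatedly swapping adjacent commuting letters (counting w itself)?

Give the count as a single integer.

#0=e has no predecessor
#1=e depends on [0:e]
#2=f has no predecessor
#3=f depends on [2:f]
#4=e depends on [1:e]
sources: [0:e, 2:f]
N(rest) = Σ N(rest − s) over sources s of rest; N(one piece) = 1:
  size 1 → [3]=1  [4]=1
  size 2 → [1,4]=1  [2,3]=1  [3,4]=2
  size 3 → [0,1,4]=1  [1,3,4]=3  [2,3,4]=3
  first=0(e) contributes 6
  first=2(f) contributes 4
|[w]| = 10

10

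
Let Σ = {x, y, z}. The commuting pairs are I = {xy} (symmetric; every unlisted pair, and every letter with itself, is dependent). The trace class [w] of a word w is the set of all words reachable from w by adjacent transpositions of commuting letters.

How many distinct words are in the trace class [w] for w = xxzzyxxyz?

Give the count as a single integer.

6

piece 0:x — minimal
piece 1:x rests on {0:x}
piece 2:z rests on {1:x}
piece 3:z rests on {2:z}
piece 4:y rests on {3:z}
piece 5:x rests on {3:z}
piece 6:x rests on {5:x}
piece 7:y rests on {4:y}
piece 8:z rests on {6:x, 7:y}
minimal pieces: {0:x}
ways to finish when only these pieces remain (= sum over removing one remaining piece with nothing left below it):
  1 left: {8}→1
  2 left: {6,8}→1  {7,8}→1
  3 left: {4,7,8}→1  {5,6,8}→1  {6,7,8}→2
  4 left: {4,6,7,8}→3  {5,6,7,8}→3
  5 left: {4,5,6,7,8}→6
  6 left: {3,4,5,6,7,8}→6
  7 left: {2,3,4,5,6,7,8}→6
  placing 0:x first → 6 extensions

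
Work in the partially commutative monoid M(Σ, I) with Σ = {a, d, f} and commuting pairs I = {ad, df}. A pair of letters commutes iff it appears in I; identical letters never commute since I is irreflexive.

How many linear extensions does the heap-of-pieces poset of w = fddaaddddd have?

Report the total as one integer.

120

#0=f has no predecessor
#1=d has no predecessor
#2=d depends on [1:d]
#3=a depends on [0:f]
#4=a depends on [3:a]
#5=d depends on [2:d]
#6=d depends on [5:d]
#7=d depends on [6:d]
#8=d depends on [7:d]
#9=d depends on [8:d]
sources: [0:f, 1:d]
N(rest) = Σ N(rest − s) over sources s of rest; N(one piece) = 1:
  size 1 → [4]=1  [9]=1
  size 2 → [3,4]=1  [4,9]=2  [8,9]=1
  size 3 → [0,3,4]=1  [3,4,9]=3  [4,8,9]=3  [7,8,9]=1
  size 4 → [0,3,4,9]=4  [3,4,8,9]=6  [4,7,8,9]=4  [6,7,8,9]=1
  size 5 → [0,3,4,8,9]=10  [3,4,7,8,9]=10  [4,6,7,8,9]=5  [5,6,7,8,9]=1
  size 6 → [0,3,4,7,8,9]=20  [2,5,6,7,8,9]=1  [3,4,6,7,8,9]=15  [4,5,6,7,8,9]=6
  size 7 → [0,3,4,6,7,8,9]=35  [1,2,5,6,7,8,9]=1  [2,4,5,6,7,8,9]=7  [3,4,5,6,7,8,9]=21
  size 8 → [0,3,4,5,6,7,8,9]=56  [1,2,4,5,6,7,8,9]=8  [2,3,4,5,6,7,8,9]=28
  first=0(f) contributes 36
  first=1(d) contributes 84
|[w]| = 120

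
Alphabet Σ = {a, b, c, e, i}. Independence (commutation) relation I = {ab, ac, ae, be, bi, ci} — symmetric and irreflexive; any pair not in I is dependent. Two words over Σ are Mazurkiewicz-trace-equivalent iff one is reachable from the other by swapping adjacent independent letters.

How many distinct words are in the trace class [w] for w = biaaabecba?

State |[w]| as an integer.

0(b) covers ∅
1(i) covers ∅
2(a) covers 1:i
3(a) covers 2:a
4(a) covers 3:a
5(b) covers 0:b
6(e) covers 1:i
7(c) covers 5:b, 6:e
8(b) covers 7:c
9(a) covers 4:a
floor of heap: 0:b, 1:i
completions by unplaced set U, small U first (add the entries for U minus each lowest piece of U):
  |U|=1: {8}:1  {9}:1
  |U|=2: {4,9}:1  {7,8}:1  {8,9}:2
  |U|=3: {3,4,9}:1  {4,8,9}:3  {5,7,8}:1  {6,7,8}:1  {7,8,9}:3
  |U|=4: {0,5,7,8}:1  {2,3,4,9}:1  {3,4,8,9}:4  {4,7,8,9}:6  {5,6,7,8}:2  {5,7,8,9}:4  {6,7,8,9}:4
  |U|=5: {0,5,6,7,8}:3  {0,5,7,8,9}:5  {2,3,4,8,9}:5  {3,4,7,8,9}:10  {4,5,7,8,9}:10  {4,6,7,8,9}:10  {5,6,7,8,9}:10
  |U|=6: {0,4,5,7,8,9}:15  {0,5,6,7,8,9}:18  {2,3,4,7,8,9}:15  {3,4,5,7,8,9}:20  {3,4,6,7,8,9}:20  {4,5,6,7,8,9}:30
  |U|=7: {0,3,4,5,7,8,9}:35  {0,4,5,6,7,8,9}:63  {2,3,4,5,7,8,9}:35  {2,3,4,6,7,8,9}:35  {3,4,5,6,7,8,9}:70
  |U|=8: {0,2,3,4,5,7,8,9}:70  {0,3,4,5,6,7,8,9}:168  {1,2,3,4,6,7,8,9}:35  {2,3,4,5,6,7,8,9}:140
  start at 0(b): 175
  start at 1(i): 378
sum over floor = 553

553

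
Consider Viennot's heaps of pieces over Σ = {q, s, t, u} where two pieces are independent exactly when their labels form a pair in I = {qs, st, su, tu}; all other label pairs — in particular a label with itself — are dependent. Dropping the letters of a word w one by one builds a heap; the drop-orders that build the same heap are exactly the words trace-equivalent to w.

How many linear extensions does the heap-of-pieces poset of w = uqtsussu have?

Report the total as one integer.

168

piece 0:u — minimal
piece 1:q rests on {0:u}
piece 2:t rests on {1:q}
piece 3:s — minimal
piece 4:u rests on {1:q}
piece 5:s rests on {3:s}
piece 6:s rests on {5:s}
piece 7:u rests on {4:u}
minimal pieces: {0:u, 3:s}
ways to finish when only these pieces remain (= sum over removing one remaining piece with nothing left below it):
  1 left: {2}→1  {6}→1  {7}→1
  2 left: {2,6}→2  {2,7}→2  {4,7}→1  {5,6}→1  {6,7}→2
  3 left: {2,4,7}→3  {2,5,6}→3  {2,6,7}→6  {3,5,6}→1  {4,6,7}→3  {5,6,7}→3
  4 left: {1,2,4,7}→3  {2,3,5,6}→4  {2,4,6,7}→12  {2,5,6,7}→12  {3,5,6,7}→4  {4,5,6,7}→6
  5 left: {0,1,2,4,7}→3  {1,2,4,6,7}→15  {2,3,5,6,7}→20  {2,4,5,6,7}→30  {3,4,5,6,7}→10
  6 left: {0,1,2,4,6,7}→18  {1,2,4,5,6,7}→45  {2,3,4,5,6,7}→60
  placing 0:u first → 105 extensions
  placing 3:s first → 63 extensions
total linear extensions = 168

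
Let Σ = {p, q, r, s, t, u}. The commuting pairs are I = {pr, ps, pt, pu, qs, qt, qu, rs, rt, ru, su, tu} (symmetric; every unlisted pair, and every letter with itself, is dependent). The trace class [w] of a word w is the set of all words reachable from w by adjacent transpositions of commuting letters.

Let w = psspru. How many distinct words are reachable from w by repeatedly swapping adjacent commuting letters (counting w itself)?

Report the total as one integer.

#0=p has no predecessor
#1=s has no predecessor
#2=s depends on [1:s]
#3=p depends on [0:p]
#4=r has no predecessor
#5=u has no predecessor
sources: [0:p, 1:s, 4:r, 5:u]
N(rest) = Σ N(rest − s) over sources s of rest; N(one piece) = 1:
  size 1 → [2]=1  [3]=1  [4]=1  [5]=1
  size 2 → [0,3]=1  [1,2]=1  [2,3]=2  [2,4]=2  [2,5]=2  [3,4]=2  [3,5]=2  [4,5]=2
  size 3 → [0,2,3]=3  [0,3,4]=3  [0,3,5]=3  [1,2,3]=3  [1,2,4]=3  [1,2,5]=3  [2,3,4]=6  [2,3,5]=6  [2,4,5]=6  [3,4,5]=6
  size 4 → [0,1,2,3]=6  [0,2,3,4]=12  [0,2,3,5]=12  [0,3,4,5]=12  [1,2,3,4]=12  [1,2,3,5]=12  [1,2,4,5]=12  [2,3,4,5]=24
  first=0(p) contributes 60
  first=1(s) contributes 60
  first=4(r) contributes 30
  first=5(u) contributes 30
|[w]| = 180

180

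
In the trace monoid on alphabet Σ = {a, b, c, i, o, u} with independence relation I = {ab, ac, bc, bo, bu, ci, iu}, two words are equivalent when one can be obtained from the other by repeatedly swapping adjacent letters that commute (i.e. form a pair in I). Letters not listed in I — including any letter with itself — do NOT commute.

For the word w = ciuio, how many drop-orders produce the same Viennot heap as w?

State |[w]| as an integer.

drop 0:c onto floor
drop 1:i onto floor
drop 2:u onto {0:c}
drop 3:i onto {1:i}
drop 4:o onto {2:u, 3:i}
ground layer = {0:c, 1:i}
drop-orders for the pieces not yet dropped (sum over which currently-grounded one goes next):
  1 to go: {4} 1
  2 to go: {2,4} 1  {3,4} 1
  3 to go: {0,2,4} 1  {1,3,4} 1  {2,3,4} 2
  if 0:c drops first: 3 orders
  if 1:i drops first: 3 orders
heap linearizations: 6

6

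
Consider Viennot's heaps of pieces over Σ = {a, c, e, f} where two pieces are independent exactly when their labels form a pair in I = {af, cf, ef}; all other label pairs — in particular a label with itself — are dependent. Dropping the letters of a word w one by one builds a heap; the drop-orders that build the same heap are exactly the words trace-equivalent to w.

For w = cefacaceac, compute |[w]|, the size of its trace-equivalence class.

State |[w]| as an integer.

10

drop 0:c onto floor
drop 1:e onto {0:c}
drop 2:f onto floor
drop 3:a onto {1:e}
drop 4:c onto {3:a}
drop 5:a onto {4:c}
drop 6:c onto {5:a}
drop 7:e onto {6:c}
drop 8:a onto {7:e}
drop 9:c onto {8:a}
ground layer = {0:c, 2:f}
drop-orders for the pieces not yet dropped (sum over which currently-grounded one goes next):
  1 to go: {2} 1  {9} 1
  2 to go: {2,9} 2  {8,9} 1
  3 to go: {2,8,9} 3  {7,8,9} 1
  4 to go: {2,7,8,9} 4  {6,7,8,9} 1
  5 to go: {2,6,7,8,9} 5  {5,6,7,8,9} 1
  6 to go: {2,5,6,7,8,9} 6  {4,5,6,7,8,9} 1
  7 to go: {2,4,5,6,7,8,9} 7  {3,4,5,6,7,8,9} 1
  8 to go: {1,3,4,5,6,7,8,9} 1  {2,3,4,5,6,7,8,9} 8
  if 0:c drops first: 9 orders
  if 2:f drops first: 1 orders
heap linearizations: 10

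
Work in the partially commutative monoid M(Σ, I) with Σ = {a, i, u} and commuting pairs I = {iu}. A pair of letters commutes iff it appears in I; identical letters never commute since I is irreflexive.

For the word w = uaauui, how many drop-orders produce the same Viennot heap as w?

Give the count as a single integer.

3

piece 0:u — minimal
piece 1:a rests on {0:u}
piece 2:a rests on {1:a}
piece 3:u rests on {2:a}
piece 4:u rests on {3:u}
piece 5:i rests on {2:a}
minimal pieces: {0:u}
ways to finish when only these pieces remain (= sum over removing one remaining piece with nothing left below it):
  1 left: {4}→1  {5}→1
  2 left: {3,4}→1  {4,5}→2
  3 left: {3,4,5}→3
  4 left: {2,3,4,5}→3
  placing 0:u first → 3 extensions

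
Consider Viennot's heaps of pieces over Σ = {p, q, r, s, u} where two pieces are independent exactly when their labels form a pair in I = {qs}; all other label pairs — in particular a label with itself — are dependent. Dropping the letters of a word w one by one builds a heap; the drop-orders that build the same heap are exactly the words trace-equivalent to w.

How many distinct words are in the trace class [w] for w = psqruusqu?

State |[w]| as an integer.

#0=p has no predecessor
#1=s depends on [0:p]
#2=q depends on [0:p]
#3=r depends on [1:s, 2:q]
#4=u depends on [3:r]
#5=u depends on [4:u]
#6=s depends on [5:u]
#7=q depends on [5:u]
#8=u depends on [6:s, 7:q]
sources: [0:p]
N(rest) = Σ N(rest − s) over sources s of rest; N(one piece) = 1:
  size 1 → [8]=1
  size 2 → [6,8]=1  [7,8]=1
  size 3 → [6,7,8]=2
  size 4 → [5,6,7,8]=2
  size 5 → [4,5,6,7,8]=2
  size 6 → [3,4,5,6,7,8]=2
  size 7 → [1,3,4,5,6,7,8]=2  [2,3,4,5,6,7,8]=2
  first=0(p) contributes 4

4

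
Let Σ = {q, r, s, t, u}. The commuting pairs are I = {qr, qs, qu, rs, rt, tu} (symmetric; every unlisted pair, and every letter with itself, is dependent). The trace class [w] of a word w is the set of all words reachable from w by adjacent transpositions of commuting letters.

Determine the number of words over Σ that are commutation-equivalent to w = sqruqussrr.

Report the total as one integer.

540

piece 0:s — minimal
piece 1:q — minimal
piece 2:r — minimal
piece 3:u rests on {0:s, 2:r}
piece 4:q rests on {1:q}
piece 5:u rests on {3:u}
piece 6:s rests on {5:u}
piece 7:s rests on {6:s}
piece 8:r rests on {5:u}
piece 9:r rests on {8:r}
minimal pieces: {0:s, 1:q, 2:r}
ways to finish when only these pieces remain (= sum over removing one remaining piece with nothing left below it):
  1 left: {4}→1  {7}→1  {9}→1
  2 left: {1,4}→1  {4,7}→2  {4,9}→2  {6,7}→1  {7,9}→2  {8,9}→1
  3 left: {1,4,7}→3  {1,4,9}→3  {4,6,7}→3  {4,7,9}→6  {4,8,9}→3  {6,7,9}→3  {7,8,9}→3
  4 left: {1,4,6,7}→6  {1,4,7,9}→12  {1,4,8,9}→6  {4,6,7,9}→12  {4,7,8,9}→12  {6,7,8,9}→6
  5 left: {1,4,6,7,9}→30  {1,4,7,8,9}→30  {4,6,7,8,9}→30  {5,6,7,8,9}→6
  6 left: {1,4,6,7,8,9}→90  {3,5,6,7,8,9}→6  {4,5,6,7,8,9}→36
  7 left: {0,3,5,6,7,8,9}→6  {1,4,5,6,7,8,9}→126  {2,3,5,6,7,8,9}→6  {3,4,5,6,7,8,9}→42
  8 left: {0,2,3,5,6,7,8,9}→12  {0,3,4,5,6,7,8,9}→48  {1,3,4,5,6,7,8,9}→168  {2,3,4,5,6,7,8,9}→48
  placing 0:s first → 216 extensions
  placing 1:q first → 108 extensions
  placing 2:r first → 216 extensions
total linear extensions = 540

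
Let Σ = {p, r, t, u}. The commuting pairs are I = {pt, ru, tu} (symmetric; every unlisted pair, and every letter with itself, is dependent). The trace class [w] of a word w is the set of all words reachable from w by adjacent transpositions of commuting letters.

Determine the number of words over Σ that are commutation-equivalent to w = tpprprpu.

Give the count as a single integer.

3

drop 0:t onto floor
drop 1:p onto floor
drop 2:p onto {1:p}
drop 3:r onto {0:t, 2:p}
drop 4:p onto {3:r}
drop 5:r onto {4:p}
drop 6:p onto {5:r}
drop 7:u onto {6:p}
ground layer = {0:t, 1:p}
drop-orders for the pieces not yet dropped (sum over which currently-grounded one goes next):
  1 to go: {7} 1
  2 to go: {6,7} 1
  3 to go: {5,6,7} 1
  4 to go: {4,5,6,7} 1
  5 to go: {3,4,5,6,7} 1
  6 to go: {0,3,4,5,6,7} 1  {2,3,4,5,6,7} 1
  if 0:t drops first: 1 orders
  if 1:p drops first: 2 orders
heap linearizations: 3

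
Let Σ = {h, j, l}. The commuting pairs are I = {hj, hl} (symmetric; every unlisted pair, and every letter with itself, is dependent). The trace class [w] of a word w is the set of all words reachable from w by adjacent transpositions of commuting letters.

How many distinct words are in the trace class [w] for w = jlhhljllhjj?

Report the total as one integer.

drop 0:j onto floor
drop 1:l onto {0:j}
drop 2:h onto floor
drop 3:h onto {2:h}
drop 4:l onto {1:l}
drop 5:j onto {4:l}
drop 6:l onto {5:j}
drop 7:l onto {6:l}
drop 8:h onto {3:h}
drop 9:j onto {7:l}
drop 10:j onto {9:j}
ground layer = {0:j, 2:h}
drop-orders for the pieces not yet dropped (sum over which currently-grounded one goes next):
  1 to go: {8} 1  {10} 1
  2 to go: {3,8} 1  {8,10} 2  {9,10} 1
  3 to go: {2,3,8} 1  {3,8,10} 3  {7,9,10} 1  {8,9,10} 3
  4 to go: {2,3,8,10} 4  {3,8,9,10} 6  {6,7,9,10} 1  {7,8,9,10} 4
  5 to go: {2,3,8,9,10} 10  {3,7,8,9,10} 10  {5,6,7,9,10} 1  {6,7,8,9,10} 5
  6 to go: {2,3,7,8,9,10} 20  {3,6,7,8,9,10} 15  {4,5,6,7,9,10} 1  {5,6,7,8,9,10} 6
  7 to go: {1,4,5,6,7,9,10} 1  {2,3,6,7,8,9,10} 35  {3,5,6,7,8,9,10} 21  {4,5,6,7,8,9,10} 7
  8 to go: {0,1,4,5,6,7,9,10} 1  {1,4,5,6,7,8,9,10} 8  {2,3,5,6,7,8,9,10} 56  {3,4,5,6,7,8,9,10} 28
  9 to go: {0,1,4,5,6,7,8,9,10} 9  {1,3,4,5,6,7,8,9,10} 36  {2,3,4,5,6,7,8,9,10} 84
  if 0:j drops first: 120 orders
  if 2:h drops first: 45 orders
heap linearizations: 165

165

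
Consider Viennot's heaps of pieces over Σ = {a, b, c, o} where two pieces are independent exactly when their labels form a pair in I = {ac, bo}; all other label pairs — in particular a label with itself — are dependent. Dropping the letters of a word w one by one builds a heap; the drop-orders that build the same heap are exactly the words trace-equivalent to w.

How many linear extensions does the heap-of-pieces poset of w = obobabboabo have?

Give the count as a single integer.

drop 0:o onto floor
drop 1:b onto floor
drop 2:o onto {0:o}
drop 3:b onto {1:b}
drop 4:a onto {2:o, 3:b}
drop 5:b onto {4:a}
drop 6:b onto {5:b}
drop 7:o onto {4:a}
drop 8:a onto {6:b, 7:o}
drop 9:b onto {8:a}
drop 10:o onto {8:a}
ground layer = {0:o, 1:b}
drop-orders for the pieces not yet dropped (sum over which currently-grounded one goes next):
  1 to go: {9} 1  {10} 1
  2 to go: {9,10} 2
  3 to go: {8,9,10} 2
  4 to go: {6,8,9,10} 2  {7,8,9,10} 2
  5 to go: {5,6,8,9,10} 2  {6,7,8,9,10} 4
  6 to go: {5,6,7,8,9,10} 6
  7 to go: {4,5,6,7,8,9,10} 6
  8 to go: {2,4,5,6,7,8,9,10} 6  {3,4,5,6,7,8,9,10} 6
  9 to go: {0,2,4,5,6,7,8,9,10} 6  {1,3,4,5,6,7,8,9,10} 6  {2,3,4,5,6,7,8,9,10} 12
  if 0:o drops first: 18 orders
  if 1:b drops first: 18 orders
heap linearizations: 36

36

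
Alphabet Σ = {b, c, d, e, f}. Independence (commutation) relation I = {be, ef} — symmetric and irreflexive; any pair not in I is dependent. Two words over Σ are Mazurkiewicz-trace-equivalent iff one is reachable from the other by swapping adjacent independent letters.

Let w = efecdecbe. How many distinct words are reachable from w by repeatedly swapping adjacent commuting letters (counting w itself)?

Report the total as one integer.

drop 0:e onto floor
drop 1:f onto floor
drop 2:e onto {0:e}
drop 3:c onto {1:f, 2:e}
drop 4:d onto {3:c}
drop 5:e onto {4:d}
drop 6:c onto {5:e}
drop 7:b onto {6:c}
drop 8:e onto {6:c}
ground layer = {0:e, 1:f}
drop-orders for the pieces not yet dropped (sum over which currently-grounded one goes next):
  1 to go: {7} 1  {8} 1
  2 to go: {7,8} 2
  3 to go: {6,7,8} 2
  4 to go: {5,6,7,8} 2
  5 to go: {4,5,6,7,8} 2
  6 to go: {3,4,5,6,7,8} 2
  7 to go: {1,3,4,5,6,7,8} 2  {2,3,4,5,6,7,8} 2
  if 0:e drops first: 4 orders
  if 1:f drops first: 2 orders
heap linearizations: 6

6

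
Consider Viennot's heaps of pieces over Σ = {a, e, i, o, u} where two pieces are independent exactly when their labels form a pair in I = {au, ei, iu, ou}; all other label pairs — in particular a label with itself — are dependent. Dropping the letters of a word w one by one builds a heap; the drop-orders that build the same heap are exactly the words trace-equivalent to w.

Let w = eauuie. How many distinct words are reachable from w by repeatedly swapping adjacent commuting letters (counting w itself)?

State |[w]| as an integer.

drop 0:e onto floor
drop 1:a onto {0:e}
drop 2:u onto {0:e}
drop 3:u onto {2:u}
drop 4:i onto {1:a}
drop 5:e onto {1:a, 3:u}
ground layer = {0:e}
drop-orders for the pieces not yet dropped (sum over which currently-grounded one goes next):
  1 to go: {4} 1  {5} 1
  2 to go: {3,5} 1  {4,5} 2
  3 to go: {1,4,5} 2  {2,3,5} 1  {3,4,5} 3
  4 to go: {1,3,4,5} 5  {2,3,4,5} 4
  if 0:e drops first: 9 orders

9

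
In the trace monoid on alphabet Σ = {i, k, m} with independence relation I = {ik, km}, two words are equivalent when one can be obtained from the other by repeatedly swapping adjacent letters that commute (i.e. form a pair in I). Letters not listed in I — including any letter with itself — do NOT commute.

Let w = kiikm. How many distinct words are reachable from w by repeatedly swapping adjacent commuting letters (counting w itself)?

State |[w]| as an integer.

#0=k has no predecessor
#1=i has no predecessor
#2=i depends on [1:i]
#3=k depends on [0:k]
#4=m depends on [2:i]
sources: [0:k, 1:i]
N(rest) = Σ N(rest − s) over sources s of rest; N(one piece) = 1:
  size 1 → [3]=1  [4]=1
  size 2 → [0,3]=1  [2,4]=1  [3,4]=2
  size 3 → [0,3,4]=3  [1,2,4]=1  [2,3,4]=3
  first=0(k) contributes 4
  first=1(i) contributes 6
|[w]| = 10

10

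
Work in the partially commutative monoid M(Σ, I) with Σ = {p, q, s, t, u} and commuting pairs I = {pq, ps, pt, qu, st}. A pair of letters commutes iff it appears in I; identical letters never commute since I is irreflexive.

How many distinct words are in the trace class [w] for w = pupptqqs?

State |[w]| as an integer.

piece 0:p — minimal
piece 1:u rests on {0:p}
piece 2:p rests on {1:u}
piece 3:p rests on {2:p}
piece 4:t rests on {1:u}
piece 5:q rests on {4:t}
piece 6:q rests on {5:q}
piece 7:s rests on {6:q}
minimal pieces: {0:p}
ways to finish when only these pieces remain (= sum over removing one remaining piece with nothing left below it):
  1 left: {3}→1  {7}→1
  2 left: {2,3}→1  {3,7}→2  {6,7}→1
  3 left: {2,3,7}→3  {3,6,7}→3  {5,6,7}→1
  4 left: {2,3,6,7}→6  {3,5,6,7}→4  {4,5,6,7}→1
  5 left: {2,3,5,6,7}→10  {3,4,5,6,7}→5
  6 left: {2,3,4,5,6,7}→15
  placing 0:p first → 15 extensions

15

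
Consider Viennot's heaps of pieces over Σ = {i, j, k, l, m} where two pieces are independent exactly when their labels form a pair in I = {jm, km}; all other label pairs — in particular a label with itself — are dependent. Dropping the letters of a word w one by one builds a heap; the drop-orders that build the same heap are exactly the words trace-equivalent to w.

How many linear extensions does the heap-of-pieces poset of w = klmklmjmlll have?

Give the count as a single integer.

6

0(k) covers ∅
1(l) covers 0:k
2(m) covers 1:l
3(k) covers 1:l
4(l) covers 2:m, 3:k
5(m) covers 4:l
6(j) covers 4:l
7(m) covers 5:m
8(l) covers 6:j, 7:m
9(l) covers 8:l
10(l) covers 9:l
floor of heap: 0:k
completions by unplaced set U, small U first (add the entries for U minus each lowest piece of U):
  |U|=1: {10}:1
  |U|=2: {9,10}:1
  |U|=3: {8,9,10}:1
  |U|=4: {6,8,9,10}:1  {7,8,9,10}:1
  |U|=5: {5,7,8,9,10}:1  {6,7,8,9,10}:2
  |U|=6: {5,6,7,8,9,10}:3
  |U|=7: {4,5,6,7,8,9,10}:3
  |U|=8: {2,4,5,6,7,8,9,10}:3  {3,4,5,6,7,8,9,10}:3
  |U|=9: {2,3,4,5,6,7,8,9,10}:6
  start at 0(k): 6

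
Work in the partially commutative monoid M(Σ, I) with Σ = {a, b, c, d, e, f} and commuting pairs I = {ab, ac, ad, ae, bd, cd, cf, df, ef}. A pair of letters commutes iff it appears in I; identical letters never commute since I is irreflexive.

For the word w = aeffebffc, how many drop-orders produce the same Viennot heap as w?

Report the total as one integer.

0(a) covers ∅
1(e) covers ∅
2(f) covers 0:a
3(f) covers 2:f
4(e) covers 1:e
5(b) covers 3:f, 4:e
6(f) covers 5:b
7(f) covers 6:f
8(c) covers 5:b
floor of heap: 0:a, 1:e
completions by unplaced set U, small U first (add the entries for U minus each lowest piece of U):
  |U|=1: {7}:1  {8}:1
  |U|=2: {6,7}:1  {7,8}:2
  |U|=3: {6,7,8}:3
  |U|=4: {5,6,7,8}:3
  |U|=5: {3,5,6,7,8}:3  {4,5,6,7,8}:3
  |U|=6: {1,4,5,6,7,8}:3  {2,3,5,6,7,8}:3  {3,4,5,6,7,8}:6
  |U|=7: {0,2,3,5,6,7,8}:3  {1,3,4,5,6,7,8}:9  {2,3,4,5,6,7,8}:9
  start at 0(a): 18
  start at 1(e): 12
sum over floor = 30

30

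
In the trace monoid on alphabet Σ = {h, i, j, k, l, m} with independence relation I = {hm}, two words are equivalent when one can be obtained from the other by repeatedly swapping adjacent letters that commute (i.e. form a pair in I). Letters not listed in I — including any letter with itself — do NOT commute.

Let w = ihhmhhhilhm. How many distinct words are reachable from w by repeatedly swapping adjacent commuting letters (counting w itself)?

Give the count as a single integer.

#0=i has no predecessor
#1=h depends on [0:i]
#2=h depends on [1:h]
#3=m depends on [0:i]
#4=h depends on [2:h]
#5=h depends on [4:h]
#6=h depends on [5:h]
#7=i depends on [3:m, 6:h]
#8=l depends on [7:i]
#9=h depends on [8:l]
#10=m depends on [8:l]
sources: [0:i]
N(rest) = Σ N(rest − s) over sources s of rest; N(one piece) = 1:
  size 1 → [9]=1  [10]=1
  size 2 → [9,10]=2
  size 3 → [8,9,10]=2
  size 4 → [7,8,9,10]=2
  size 5 → [3,7,8,9,10]=2  [6,7,8,9,10]=2
  size 6 → [3,6,7,8,9,10]=4  [5,6,7,8,9,10]=2
  size 7 → [3,5,6,7,8,9,10]=6  [4,5,6,7,8,9,10]=2
  size 8 → [2,4,5,6,7,8,9,10]=2  [3,4,5,6,7,8,9,10]=8
  size 9 → [1,2,4,5,6,7,8,9,10]=2  [2,3,4,5,6,7,8,9,10]=10
  first=0(i) contributes 12

12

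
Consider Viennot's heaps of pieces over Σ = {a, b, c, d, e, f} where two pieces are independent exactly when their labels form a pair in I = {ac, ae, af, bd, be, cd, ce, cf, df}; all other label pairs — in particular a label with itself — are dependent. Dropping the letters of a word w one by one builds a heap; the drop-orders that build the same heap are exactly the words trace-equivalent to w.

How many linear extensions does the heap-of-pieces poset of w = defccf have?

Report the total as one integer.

0(d) covers ∅
1(e) covers 0:d
2(f) covers 1:e
3(c) covers ∅
4(c) covers 3:c
5(f) covers 2:f
floor of heap: 0:d, 3:c
completions by unplaced set U, small U first (add the entries for U minus each lowest piece of U):
  |U|=1: {4}:1  {5}:1
  |U|=2: {2,5}:1  {3,4}:1  {4,5}:2
  |U|=3: {1,2,5}:1  {2,4,5}:3  {3,4,5}:3
  |U|=4: {0,1,2,5}:1  {1,2,4,5}:4  {2,3,4,5}:6
  start at 0(d): 10
  start at 3(c): 5
sum over floor = 15

15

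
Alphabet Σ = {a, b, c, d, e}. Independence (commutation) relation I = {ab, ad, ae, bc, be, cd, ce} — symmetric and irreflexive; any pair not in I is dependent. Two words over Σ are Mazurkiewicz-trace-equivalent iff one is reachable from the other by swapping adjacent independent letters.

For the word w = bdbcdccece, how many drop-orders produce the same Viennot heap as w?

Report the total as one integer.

210

piece 0:b — minimal
piece 1:d rests on {0:b}
piece 2:b rests on {1:d}
piece 3:c — minimal
piece 4:d rests on {2:b}
piece 5:c rests on {3:c}
piece 6:c rests on {5:c}
piece 7:e rests on {4:d}
piece 8:c rests on {6:c}
piece 9:e rests on {7:e}
minimal pieces: {0:b, 3:c}
ways to finish when only these pieces remain (= sum over removing one remaining piece with nothing left below it):
  1 left: {8}→1  {9}→1
  2 left: {6,8}→1  {7,9}→1  {8,9}→2
  3 left: {4,7,9}→1  {5,6,8}→1  {6,8,9}→3  {7,8,9}→3
  4 left: {2,4,7,9}→1  {3,5,6,8}→1  {4,7,8,9}→4  {5,6,8,9}→4  {6,7,8,9}→6
  5 left: {1,2,4,7,9}→1  {2,4,7,8,9}→5  {3,5,6,8,9}→5  {4,6,7,8,9}→10  {5,6,7,8,9}→10
  6 left: {0,1,2,4,7,9}→1  {1,2,4,7,8,9}→6  {2,4,6,7,8,9}→15  {3,5,6,7,8,9}→15  {4,5,6,7,8,9}→20
  7 left: {0,1,2,4,7,8,9}→7  {1,2,4,6,7,8,9}→21  {2,4,5,6,7,8,9}→35  {3,4,5,6,7,8,9}→35
  8 left: {0,1,2,4,6,7,8,9}→28  {1,2,4,5,6,7,8,9}→56  {2,3,4,5,6,7,8,9}→70
  placing 0:b first → 126 extensions
  placing 3:c first → 84 extensions
total linear extensions = 210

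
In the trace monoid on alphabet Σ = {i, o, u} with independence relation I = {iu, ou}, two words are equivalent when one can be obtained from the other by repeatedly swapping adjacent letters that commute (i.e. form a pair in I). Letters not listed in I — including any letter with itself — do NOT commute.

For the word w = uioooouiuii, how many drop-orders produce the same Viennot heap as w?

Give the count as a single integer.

165

piece 0:u — minimal
piece 1:i — minimal
piece 2:o rests on {1:i}
piece 3:o rests on {2:o}
piece 4:o rests on {3:o}
piece 5:o rests on {4:o}
piece 6:u rests on {0:u}
piece 7:i rests on {5:o}
piece 8:u rests on {6:u}
piece 9:i rests on {7:i}
piece 10:i rests on {9:i}
minimal pieces: {0:u, 1:i}
ways to finish when only these pieces remain (= sum over removing one remaining piece with nothing left below it):
  1 left: {8}→1  {10}→1
  2 left: {6,8}→1  {8,10}→2  {9,10}→1
  3 left: {0,6,8}→1  {6,8,10}→3  {7,9,10}→1  {8,9,10}→3
  4 left: {0,6,8,10}→4  {5,7,9,10}→1  {6,8,9,10}→6  {7,8,9,10}→4
  5 left: {0,6,8,9,10}→10  {4,5,7,9,10}→1  {5,7,8,9,10}→5  {6,7,8,9,10}→10
  6 left: {0,6,7,8,9,10}→20  {3,4,5,7,9,10}→1  {4,5,7,8,9,10}→6  {5,6,7,8,9,10}→15
  7 left: {0,5,6,7,8,9,10}→35  {2,3,4,5,7,9,10}→1  {3,4,5,7,8,9,10}→7  {4,5,6,7,8,9,10}→21
  8 left: {0,4,5,6,7,8,9,10}→56  {1,2,3,4,5,7,9,10}→1  {2,3,4,5,7,8,9,10}→8  {3,4,5,6,7,8,9,10}→28
  9 left: {0,3,4,5,6,7,8,9,10}→84  {1,2,3,4,5,7,8,9,10}→9  {2,3,4,5,6,7,8,9,10}→36
  placing 0:u first → 45 extensions
  placing 1:i first → 120 extensions
total linear extensions = 165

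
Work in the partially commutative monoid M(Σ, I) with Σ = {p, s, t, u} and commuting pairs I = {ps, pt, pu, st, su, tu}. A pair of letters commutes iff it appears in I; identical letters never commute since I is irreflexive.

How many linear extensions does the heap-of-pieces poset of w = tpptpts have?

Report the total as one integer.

140

#0=t has no predecessor
#1=p has no predecessor
#2=p depends on [1:p]
#3=t depends on [0:t]
#4=p depends on [2:p]
#5=t depends on [3:t]
#6=s has no predecessor
sources: [0:t, 1:p, 6:s]
N(rest) = Σ N(rest − s) over sources s of rest; N(one piece) = 1:
  size 1 → [4]=1  [5]=1  [6]=1
  size 2 → [2,4]=1  [3,5]=1  [4,5]=2  [4,6]=2  [5,6]=2
  size 3 → [0,3,5]=1  [1,2,4]=1  [2,4,5]=3  [2,4,6]=3  [3,4,5]=3  [3,5,6]=3  [4,5,6]=6
  size 4 → [0,3,4,5]=4  [0,3,5,6]=4  [1,2,4,5]=4  [1,2,4,6]=4  [2,3,4,5]=6  [2,4,5,6]=12  [3,4,5,6]=12
  size 5 → [0,2,3,4,5]=10  [0,3,4,5,6]=20  [1,2,3,4,5]=10  [1,2,4,5,6]=20  [2,3,4,5,6]=30
  first=0(t) contributes 60
  first=1(p) contributes 60
  first=6(s) contributes 20
|[w]| = 140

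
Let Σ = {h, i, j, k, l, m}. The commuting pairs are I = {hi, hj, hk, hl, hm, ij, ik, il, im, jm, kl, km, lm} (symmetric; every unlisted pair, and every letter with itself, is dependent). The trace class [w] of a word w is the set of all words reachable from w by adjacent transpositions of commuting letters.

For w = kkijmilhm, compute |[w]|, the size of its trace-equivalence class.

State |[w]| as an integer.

piece 0:k — minimal
piece 1:k rests on {0:k}
piece 2:i — minimal
piece 3:j rests on {1:k}
piece 4:m — minimal
piece 5:i rests on {2:i}
piece 6:l rests on {3:j}
piece 7:h — minimal
piece 8:m rests on {4:m}
minimal pieces: {0:k, 2:i, 4:m, 7:h}
ways to finish when only these pieces remain (= sum over removing one remaining piece with nothing left below it):
  1 left: {5}→1  {6}→1  {7}→1  {8}→1
  2 left: {2,5}→1  {3,6}→1  {4,8}→1  {5,6}→2  {5,7}→2  {5,8}→2  {6,7}→2  {6,8}→2  {7,8}→2
  3 left: {1,3,6}→1  {2,5,6}→3  {2,5,7}→3  {2,5,8}→3  {3,5,6}→3  {3,6,7}→3  {3,6,8}→3  {4,5,8}→3  {4,6,8}→3  {4,7,8}→3  {5,6,7}→6  {5,6,8}→6  {5,7,8}→6  {6,7,8}→6
  4 left: {0,1,3,6}→1  {1,3,5,6}→4  {1,3,6,7}→4  {1,3,6,8}→4  {2,3,5,6}→6  {2,4,5,8}→6  {2,5,6,7}→12  {2,5,6,8}→12  {2,5,7,8}→12  {3,4,6,8}→6  {3,5,6,7}→12  {3,5,6,8}→12  {3,6,7,8}→12  {4,5,6,8}→12  {4,5,7,8}→12  {4,6,7,8}→12  {5,6,7,8}→24
  5 left: {0,1,3,5,6}→5  {0,1,3,6,7}→5  {0,1,3,6,8}→5  {1,2,3,5,6}→10  {1,3,4,6,8}→10  {1,3,5,6,7}→20  {1,3,5,6,8}→20  {1,3,6,7,8}→20  {2,3,5,6,7}→30  {2,3,5,6,8}→30  {2,4,5,6,8}→30  {2,4,5,7,8}→30  {2,5,6,7,8}→60  {3,4,5,6,8}→30  {3,4,6,7,8}→30  {3,5,6,7,8}→60  {4,5,6,7,8}→60
  6 left: {0,1,2,3,5,6}→15  {0,1,3,4,6,8}→15  {0,1,3,5,6,7}→30  {0,1,3,5,6,8}→30  {0,1,3,6,7,8}→30  {1,2,3,5,6,7}→60  {1,2,3,5,6,8}→60  {1,3,4,5,6,8}→60  {1,3,4,6,7,8}→60  {1,3,5,6,7,8}→120  {2,3,4,5,6,8}→90  {2,3,5,6,7,8}→180  {2,4,5,6,7,8}→180  {3,4,5,6,7,8}→180
  7 left: {0,1,2,3,5,6,7}→105  {0,1,2,3,5,6,8}→105  {0,1,3,4,5,6,8}→105  {0,1,3,4,6,7,8}→105  {0,1,3,5,6,7,8}→210  {1,2,3,4,5,6,8}→210  {1,2,3,5,6,7,8}→420  {1,3,4,5,6,7,8}→420  {2,3,4,5,6,7,8}→630
  placing 0:k first → 1680 extensions
  placing 2:i first → 840 extensions
  placing 4:m first → 840 extensions
  placing 7:h first → 420 extensions
total linear extensions = 3780

3780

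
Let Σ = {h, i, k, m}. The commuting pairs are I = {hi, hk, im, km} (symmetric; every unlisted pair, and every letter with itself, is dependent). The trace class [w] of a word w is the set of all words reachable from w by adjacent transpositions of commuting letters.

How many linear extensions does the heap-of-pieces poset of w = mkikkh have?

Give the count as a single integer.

15

drop 0:m onto floor
drop 1:k onto floor
drop 2:i onto {1:k}
drop 3:k onto {2:i}
drop 4:k onto {3:k}
drop 5:h onto {0:m}
ground layer = {0:m, 1:k}
drop-orders for the pieces not yet dropped (sum over which currently-grounded one goes next):
  1 to go: {4} 1  {5} 1
  2 to go: {0,5} 1  {3,4} 1  {4,5} 2
  3 to go: {0,4,5} 3  {2,3,4} 1  {3,4,5} 3
  4 to go: {0,3,4,5} 6  {1,2,3,4} 1  {2,3,4,5} 4
  if 0:m drops first: 5 orders
  if 1:k drops first: 10 orders
heap linearizations: 15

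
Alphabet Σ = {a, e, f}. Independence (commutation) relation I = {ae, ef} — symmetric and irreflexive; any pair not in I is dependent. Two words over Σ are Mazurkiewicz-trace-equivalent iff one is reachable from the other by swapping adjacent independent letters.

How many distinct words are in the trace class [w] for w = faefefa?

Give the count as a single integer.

21

0(f) covers ∅
1(a) covers 0:f
2(e) covers ∅
3(f) covers 1:a
4(e) covers 2:e
5(f) covers 3:f
6(a) covers 5:f
floor of heap: 0:f, 2:e
completions by unplaced set U, small U first (add the entries for U minus each lowest piece of U):
  |U|=1: {4}:1  {6}:1
  |U|=2: {2,4}:1  {4,6}:2  {5,6}:1
  |U|=3: {2,4,6}:3  {3,5,6}:1  {4,5,6}:3
  |U|=4: {1,3,5,6}:1  {2,4,5,6}:6  {3,4,5,6}:4
  |U|=5: {0,1,3,5,6}:1  {1,3,4,5,6}:5  {2,3,4,5,6}:10
  start at 0(f): 15
  start at 2(e): 6
sum over floor = 21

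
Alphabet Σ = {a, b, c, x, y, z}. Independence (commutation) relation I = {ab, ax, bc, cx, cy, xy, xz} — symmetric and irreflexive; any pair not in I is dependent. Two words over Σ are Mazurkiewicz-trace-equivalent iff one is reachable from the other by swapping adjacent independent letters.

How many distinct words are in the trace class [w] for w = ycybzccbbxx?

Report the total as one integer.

60

drop 0:y onto floor
drop 1:c onto floor
drop 2:y onto {0:y}
drop 3:b onto {2:y}
drop 4:z onto {1:c, 3:b}
drop 5:c onto {4:z}
drop 6:c onto {5:c}
drop 7:b onto {4:z}
drop 8:b onto {7:b}
drop 9:x onto {8:b}
drop 10:x onto {9:x}
ground layer = {0:y, 1:c}
drop-orders for the pieces not yet dropped (sum over which currently-grounded one goes next):
  1 to go: {6} 1  {10} 1
  2 to go: {5,6} 1  {6,10} 2  {9,10} 1
  3 to go: {5,6,10} 3  {6,9,10} 3  {8,9,10} 1
  4 to go: {5,6,9,10} 6  {6,8,9,10} 4  {7,8,9,10} 1
  5 to go: {5,6,8,9,10} 10  {6,7,8,9,10} 5
  6 to go: {5,6,7,8,9,10} 15
  7 to go: {4,5,6,7,8,9,10} 15
  8 to go: {1,4,5,6,7,8,9,10} 15  {3,4,5,6,7,8,9,10} 15
  9 to go: {1,3,4,5,6,7,8,9,10} 30  {2,3,4,5,6,7,8,9,10} 15
  if 0:y drops first: 45 orders
  if 1:c drops first: 15 orders
heap linearizations: 60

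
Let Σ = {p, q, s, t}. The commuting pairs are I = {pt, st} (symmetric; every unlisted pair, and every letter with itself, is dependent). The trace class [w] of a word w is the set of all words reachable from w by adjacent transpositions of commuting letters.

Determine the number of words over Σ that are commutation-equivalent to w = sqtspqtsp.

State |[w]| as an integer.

9

#0=s has no predecessor
#1=q depends on [0:s]
#2=t depends on [1:q]
#3=s depends on [1:q]
#4=p depends on [3:s]
#5=q depends on [2:t, 4:p]
#6=t depends on [5:q]
#7=s depends on [5:q]
#8=p depends on [7:s]
sources: [0:s]
N(rest) = Σ N(rest − s) over sources s of rest; N(one piece) = 1:
  size 1 → [6]=1  [8]=1
  size 2 → [6,8]=2  [7,8]=1
  size 3 → [6,7,8]=3
  size 4 → [5,6,7,8]=3
  size 5 → [2,5,6,7,8]=3  [4,5,6,7,8]=3
  size 6 → [2,4,5,6,7,8]=6  [3,4,5,6,7,8]=3
  size 7 → [2,3,4,5,6,7,8]=9
  first=0(s) contributes 9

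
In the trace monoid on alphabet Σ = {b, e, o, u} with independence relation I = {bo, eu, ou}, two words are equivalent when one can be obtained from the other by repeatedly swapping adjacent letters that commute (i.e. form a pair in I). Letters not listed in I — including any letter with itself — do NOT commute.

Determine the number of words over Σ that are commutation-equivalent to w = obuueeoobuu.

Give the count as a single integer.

piece 0:o — minimal
piece 1:b — minimal
piece 2:u rests on {1:b}
piece 3:u rests on {2:u}
piece 4:e rests on {0:o, 1:b}
piece 5:e rests on {4:e}
piece 6:o rests on {5:e}
piece 7:o rests on {6:o}
piece 8:b rests on {3:u, 5:e}
piece 9:u rests on {8:b}
piece 10:u rests on {9:u}
minimal pieces: {0:o, 1:b}
ways to finish when only these pieces remain (= sum over removing one remaining piece with nothing left below it):
  1 left: {7}→1  {10}→1
  2 left: {6,7}→1  {7,10}→2  {9,10}→1
  3 left: {6,7,10}→3  {7,9,10}→3  {8,9,10}→1
  4 left: {3,8,9,10}→1  {6,7,9,10}→6  {7,8,9,10}→4
  5 left: {2,3,8,9,10}→1  {3,7,8,9,10}→5  {6,7,8,9,10}→10
  6 left: {2,3,7,8,9,10}→6  {3,6,7,8,9,10}→15  {5,6,7,8,9,10}→10
  7 left: {2,3,6,7,8,9,10}→21  {3,5,6,7,8,9,10}→25  {4,5,6,7,8,9,10}→10
  8 left: {0,4,5,6,7,8,9,10}→10  {2,3,5,6,7,8,9,10}→46  {3,4,5,6,7,8,9,10}→35
  9 left: {0,3,4,5,6,7,8,9,10}→45  {2,3,4,5,6,7,8,9,10}→81
  placing 0:o first → 81 extensions
  placing 1:b first → 126 extensions
total linear extensions = 207

207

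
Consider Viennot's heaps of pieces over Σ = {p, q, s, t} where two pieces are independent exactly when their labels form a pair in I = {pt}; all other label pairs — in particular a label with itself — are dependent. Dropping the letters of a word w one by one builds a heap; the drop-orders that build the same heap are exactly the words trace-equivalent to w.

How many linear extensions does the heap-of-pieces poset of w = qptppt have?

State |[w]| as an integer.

10

piece 0:q — minimal
piece 1:p rests on {0:q}
piece 2:t rests on {0:q}
piece 3:p rests on {1:p}
piece 4:p rests on {3:p}
piece 5:t rests on {2:t}
minimal pieces: {0:q}
ways to finish when only these pieces remain (= sum over removing one remaining piece with nothing left below it):
  1 left: {4}→1  {5}→1
  2 left: {2,5}→1  {3,4}→1  {4,5}→2
  3 left: {1,3,4}→1  {2,4,5}→3  {3,4,5}→3
  4 left: {1,3,4,5}→4  {2,3,4,5}→6
  placing 0:q first → 10 extensions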